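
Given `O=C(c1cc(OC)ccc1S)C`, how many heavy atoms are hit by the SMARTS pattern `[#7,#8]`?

The query [#7,#8] means: nitrogen or oxygen (comma = OR).
Check the 12 heavy atoms by environment: 6× c (aromatic) → no; 1× S → no; 2× O → match; 3× C → no.
That gives 2 matching atoms.

2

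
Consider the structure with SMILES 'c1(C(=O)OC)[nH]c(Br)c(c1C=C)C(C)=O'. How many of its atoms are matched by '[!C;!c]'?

Check the 15 heavy atoms by environment: 1× n (aromatic) → match; 4× c (aromatic) → no; 6× C → no; 3× O → match; 1× Br → match.
Summing the matching environments: 1 + 3 + 1 = 5 matching atoms.

5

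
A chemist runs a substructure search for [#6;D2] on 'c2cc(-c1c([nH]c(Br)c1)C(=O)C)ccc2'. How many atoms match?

6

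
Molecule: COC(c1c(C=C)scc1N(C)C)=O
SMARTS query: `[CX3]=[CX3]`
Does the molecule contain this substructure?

Yes

The pattern [CX3]=[CX3] describes a non-aromatic C=C double bond between two sp2 carbons — an alkene.
The molecule carries a vinyl group (-CH=CH2), whose atoms satisfy every constraint of the query, so the pattern matches.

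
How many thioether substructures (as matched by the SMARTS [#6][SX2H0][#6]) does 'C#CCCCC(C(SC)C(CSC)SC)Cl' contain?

[#6][SX2H0][#6] is the SMARTS for a thioether: an aliphatic sulfur bridging two carbons with no H on the sulfur.
The molecule carries 3 separate instances of a methylthio ether (-SCH3) meeting every constraint; each maps to a distinct set of atoms, giving 3 matches.

3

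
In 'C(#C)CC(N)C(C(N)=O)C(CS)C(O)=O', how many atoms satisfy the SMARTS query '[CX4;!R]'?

The query [CX4;!R] means: aliphatic carbon with four total connections, not in a ring.
Check the 15 heavy atoms by environment: 5× C (X4, acyclic) → match; 2× C (X3, acyclic) → no; 2× O (X1, acyclic) → no; 2× N (X3, acyclic) → no; 1× O (X2, acyclic) → no; 2× C (X2, acyclic) → no; 1× S (X2, acyclic) → no.
That gives 5 matching atoms.

5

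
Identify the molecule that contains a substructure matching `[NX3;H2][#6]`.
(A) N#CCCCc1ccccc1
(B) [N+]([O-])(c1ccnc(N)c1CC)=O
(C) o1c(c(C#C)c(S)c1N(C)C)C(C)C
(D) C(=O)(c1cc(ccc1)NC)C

[NX3;H2][#6] describes a trivalent nitrogen with two H attached to carbon (a primary amine).
(A) has a nitrile (-C#N) but the nitrogen is NX1 (triple-bonded), not NX3 with two H.
(B) contains a primary amino group (-NH2), which satisfies every atom and bond constraint.
(C) has a dimethylamino group (-N(CH3)2) but the nitrogen has H0, not H2.
(D) has an N-methylamino group (-NHCH3) but the nitrogen bears two carbons and only one H (H1), not H2.
So the answer is (B).

B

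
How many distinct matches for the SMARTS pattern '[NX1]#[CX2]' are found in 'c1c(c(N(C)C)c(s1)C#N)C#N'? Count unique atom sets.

[NX1]#[CX2] is the SMARTS for a nitrile: a nitrogen triple-bonded to a two-connected carbon.
The molecule carries 2 separate instances of a nitrile (-C#N) meeting every constraint; each maps to a distinct set of atoms, giving 2 matches.

2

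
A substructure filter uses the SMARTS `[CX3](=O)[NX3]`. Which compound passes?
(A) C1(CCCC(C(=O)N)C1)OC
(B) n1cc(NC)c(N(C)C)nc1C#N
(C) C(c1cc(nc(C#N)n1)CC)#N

A

[CX3](=O)[NX3] describes a carbonyl carbon bonded to a trivalent nitrogen (an amide).
(A) contains a primary amide (-C(=O)NH2), which satisfies every atom and bond constraint.
(B) has a nitrile (-C#N) but the nitrile N is NX1 (triple-bonded), not NX3.
(C) has a nitrile (-C#N) but the nitrile N is NX1 (triple-bonded), not NX3.
So the answer is (A).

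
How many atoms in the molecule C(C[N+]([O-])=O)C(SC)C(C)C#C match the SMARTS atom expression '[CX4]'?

6

The query [CX4] means: C with X4: aliphatic carbon with exactly 4 total connections (bonds + H).
Check the 12 heavy atoms by environment: 6× C (X4) → match; 1× S (X2) → no; 2× C (X2) → no; 1× N (charge +1, X3) → no; 1× O (charge -1, X1) → no; 1× O (X1) → no.
That gives 6 matching atoms.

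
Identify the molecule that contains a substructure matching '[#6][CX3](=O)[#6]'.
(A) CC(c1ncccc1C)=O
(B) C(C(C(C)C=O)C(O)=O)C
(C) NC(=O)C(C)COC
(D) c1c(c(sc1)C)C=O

[#6][CX3](=O)[#6] describes a carbonyl carbon (no H) flanked by two carbons (a ketone).
(A) contains an acetyl/ketone group (-C(=O)CH3), which satisfies every atom and bond constraint.
(B) has an aldehyde (-CHO) but the carbonyl carbon has H1, so it is not flanked by two carbons.
(C) has a primary amide (-C(=O)NH2) but one neighbour of the carbonyl carbon is N, not C.
(D) has an aldehyde (-CHO) but the carbonyl carbon has H1, so it is not flanked by two carbons.
So the answer is (A).

A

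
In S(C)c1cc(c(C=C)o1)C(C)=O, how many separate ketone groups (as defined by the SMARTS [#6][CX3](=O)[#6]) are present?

1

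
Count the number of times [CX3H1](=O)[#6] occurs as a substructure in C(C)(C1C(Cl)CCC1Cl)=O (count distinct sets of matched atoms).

[CX3H1](=O)[#6] is the SMARTS for an aldehyde: an sp2 carbon with one H, double-bonded to O and single-bonded to carbon.
The molecule has an acetyl/ketone group (-C(=O)CH3), but the carbonyl carbon has H0 (two carbon neighbours), not H1; nothing else fits, so there are 0 matches.

0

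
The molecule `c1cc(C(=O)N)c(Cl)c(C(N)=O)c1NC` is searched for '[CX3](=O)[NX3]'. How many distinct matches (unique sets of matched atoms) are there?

[CX3](=O)[NX3] is the SMARTS for an amide: a carbonyl carbon bonded to a trivalent nitrogen.
The molecule carries 2 separate instances of a primary amide (-C(=O)NH2) meeting every constraint; each maps to a distinct set of atoms, giving 2 matches.

2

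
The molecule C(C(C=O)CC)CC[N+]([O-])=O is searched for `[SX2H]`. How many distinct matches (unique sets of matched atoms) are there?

0

[SX2H] is the SMARTS for a thiol: an aliphatic sulfur with two connections, one being H.
No fragment in the molecule satisfies every constraint, giving 0 matches.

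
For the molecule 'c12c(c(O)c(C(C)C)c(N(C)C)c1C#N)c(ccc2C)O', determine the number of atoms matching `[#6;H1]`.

Check the 21 heavy atoms by environment: 8× c (aromatic, H0) → no; 2× c (aromatic, H1) → match; 1× C (H1) → match; 5× C (H3) → no; 1× C (H0) → no; 2× N (H0) → no; 2× O (H1) → no.
Summing the matching environments: 2 + 1 = 3 matching atoms.

3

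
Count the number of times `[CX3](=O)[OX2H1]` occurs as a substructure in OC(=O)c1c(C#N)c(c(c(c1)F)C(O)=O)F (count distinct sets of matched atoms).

2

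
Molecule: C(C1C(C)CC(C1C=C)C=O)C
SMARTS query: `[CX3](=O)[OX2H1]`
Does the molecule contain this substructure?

No

The pattern [CX3](=O)[OX2H1] describes an sp2 carbon double-bonded to O and single-bonded to an -OH oxygen — a carboxylic acid.
The closest candidate here is an aldehyde (-CHO), but there is no singly-bonded oxygen on the carbonyl carbon. No other fragment satisfies the full query, so there is no match.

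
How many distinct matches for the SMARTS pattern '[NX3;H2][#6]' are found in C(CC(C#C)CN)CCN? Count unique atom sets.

2

[NX3;H2][#6] is the SMARTS for a primary amine: a trivalent nitrogen with two H attached to carbon.
The molecule carries 2 separate instances of a primary amino group (-NH2) meeting every constraint; each maps to a distinct set of atoms, giving 2 matches.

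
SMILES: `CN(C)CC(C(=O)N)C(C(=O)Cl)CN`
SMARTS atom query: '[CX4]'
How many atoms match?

The query [CX4] means: C with X4: aliphatic carbon with exactly 4 total connections (bonds + H).
Check the 14 heavy atoms by environment: 6× C (X4) → match; 3× N (X3) → no; 2× C (X3) → no; 2× O (X1) → no; 1× Cl (X1) → no.
That gives 6 matching atoms.

6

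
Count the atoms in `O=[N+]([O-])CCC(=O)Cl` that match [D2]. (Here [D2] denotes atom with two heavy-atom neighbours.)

2

Check the 8 heavy atoms by environment: 2× C (D2) → match; 1× N (charge +1, D3) → no; 1× O (charge -1, D1) → no; 2× O (D1) → no; 1× C (D3) → no; 1× Cl (D1) → no.
That gives 2 matching atoms.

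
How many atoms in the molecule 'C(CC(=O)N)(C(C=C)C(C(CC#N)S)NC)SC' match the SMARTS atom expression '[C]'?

The query [C] means: uppercase C matches aliphatic (non-aromatic) carbon only.
Check the 18 heavy atoms by environment: 12× C → match; 1× O → no; 3× N → no; 2× S → no.
That gives 12 matching atoms.

12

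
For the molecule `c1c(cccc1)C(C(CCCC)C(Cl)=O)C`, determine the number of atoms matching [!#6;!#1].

The query [!#6;!#1] means: not carbon and not hydrogen — any heteroatom.
Check the 16 heavy atoms by environment: 8× C → no; 1× O → match; 1× Cl → match; 6× c (aromatic) → no.
Summing the matching environments: 1 + 1 = 2 matching atoms.

2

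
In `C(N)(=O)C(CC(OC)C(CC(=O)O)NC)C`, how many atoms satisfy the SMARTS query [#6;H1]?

3

The query [#6;H1] means: any carbon bearing exactly one hydrogen.
Check the 16 heavy atoms by environment: 2× C (H2) → no; 3× C (H1) → match; 3× C (H3) → no; 2× C (H0) → no; 3× O (H0) → no; 1× O (H1) → no; 1× N (H1) → no; 1× N (H2) → no.
That gives 3 matching atoms.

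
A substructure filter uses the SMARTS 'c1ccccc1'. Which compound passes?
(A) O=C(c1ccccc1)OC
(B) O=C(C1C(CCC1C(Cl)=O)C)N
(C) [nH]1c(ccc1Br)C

A

c1ccccc1 describes six aromatic carbons in a ring (a benzene ring).
(A) contains the required atom environment, so the pattern matches.
(B) has a methyl group (-CH3) but no six-membered all-carbon aromatic ring is present.
(C) has a methyl group (-CH3) but no six-membered all-carbon aromatic ring is present.
So the answer is (A).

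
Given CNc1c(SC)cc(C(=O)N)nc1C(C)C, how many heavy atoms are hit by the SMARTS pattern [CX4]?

5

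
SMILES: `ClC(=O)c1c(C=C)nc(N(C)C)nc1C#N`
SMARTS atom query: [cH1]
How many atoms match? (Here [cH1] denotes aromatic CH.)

0

The query [cH1] means: aromatic carbon bearing exactly one hydrogen.
Check the 16 heavy atoms by environment: 2× n (aromatic, H0) → no; 4× c (aromatic, H0) → no; 1× C (H1) → no; 1× C (H2) → no; 2× N (H0) → no; 2× C (H3) → no; 2× C (H0) → no; 1× O (H0) → no; 1× Cl (H0) → no.
No environment satisfies the query, so 0 matching atoms.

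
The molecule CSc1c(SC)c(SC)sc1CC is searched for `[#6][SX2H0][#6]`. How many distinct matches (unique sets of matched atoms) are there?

3

[#6][SX2H0][#6] is the SMARTS for a thioether: an aliphatic sulfur bridging two carbons with no H on the sulfur.
The molecule carries 3 separate instances of a methylthio ether (-SCH3) meeting every constraint; each maps to a distinct set of atoms, giving 3 matches.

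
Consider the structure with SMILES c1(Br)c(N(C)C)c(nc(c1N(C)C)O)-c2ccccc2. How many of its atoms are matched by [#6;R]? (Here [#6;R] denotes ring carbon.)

11

The query [#6;R] means: carbon that is part of a ring.
Check the 20 heavy atoms by environment: 1× n (aromatic, in 6-ring) → no; 11× c (aromatic, in 6-ring) → match; 1× O (acyclic) → no; 2× N (acyclic) → no; 4× C (acyclic) → no; 1× Br (acyclic) → no.
That gives 11 matching atoms.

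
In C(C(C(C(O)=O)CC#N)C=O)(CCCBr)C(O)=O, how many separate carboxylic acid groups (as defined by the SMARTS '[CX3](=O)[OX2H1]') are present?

[CX3](=O)[OX2H1] is the SMARTS for a carboxylic acid: an sp2 carbon double-bonded to O and single-bonded to an -OH oxygen.
The molecule carries 2 separate instances of a carboxylic acid group (-C(=O)OH) meeting every constraint; each maps to a distinct set of atoms, giving 2 matches.

2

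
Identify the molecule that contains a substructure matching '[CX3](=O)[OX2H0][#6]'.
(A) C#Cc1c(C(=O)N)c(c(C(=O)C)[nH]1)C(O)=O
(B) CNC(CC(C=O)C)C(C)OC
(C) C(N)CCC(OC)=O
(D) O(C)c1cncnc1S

C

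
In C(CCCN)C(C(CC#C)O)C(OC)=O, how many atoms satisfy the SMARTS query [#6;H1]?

3

Check the 15 heavy atoms by environment: 5× C (H2) → no; 3× C (H1) → match; 2× C (H0) → no; 2× O (H0) → no; 1× C (H3) → no; 1× N (H2) → no; 1× O (H1) → no.
That gives 3 matching atoms.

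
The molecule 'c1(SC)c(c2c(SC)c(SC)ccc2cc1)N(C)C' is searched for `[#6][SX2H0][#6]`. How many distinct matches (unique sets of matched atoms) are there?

3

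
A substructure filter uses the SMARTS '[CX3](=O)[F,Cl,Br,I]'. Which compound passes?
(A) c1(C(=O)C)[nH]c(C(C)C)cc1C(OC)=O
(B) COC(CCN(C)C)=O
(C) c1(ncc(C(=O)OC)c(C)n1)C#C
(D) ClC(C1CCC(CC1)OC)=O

D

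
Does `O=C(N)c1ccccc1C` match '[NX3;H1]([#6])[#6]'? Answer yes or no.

No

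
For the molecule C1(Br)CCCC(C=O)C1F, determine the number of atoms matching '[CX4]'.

The query [CX4] means: C with X4: aliphatic carbon with exactly 4 total connections (bonds + H).
Check the 10 heavy atoms by environment: 6× C (X4) → match; 1× C (X3) → no; 1× O (X1) → no; 1× F (X1) → no; 1× Br (X1) → no.
That gives 6 matching atoms.

6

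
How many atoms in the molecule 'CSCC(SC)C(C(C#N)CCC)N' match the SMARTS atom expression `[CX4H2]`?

Check the 14 heavy atoms by environment: 3× C (H2, X4) → match; 3× C (H1, X4) → no; 3× C (H3, X4) → no; 1× N (H2, X3) → no; 1× C (H0, X2) → no; 1× N (H0, X1) → no; 2× S (H0, X2) → no.
That gives 3 matching atoms.

3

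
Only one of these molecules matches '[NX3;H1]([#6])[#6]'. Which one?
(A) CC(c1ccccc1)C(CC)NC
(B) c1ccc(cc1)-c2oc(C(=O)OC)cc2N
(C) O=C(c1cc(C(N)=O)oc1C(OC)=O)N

[NX3;H1]([#6])[#6] describes a trivalent nitrogen with one H, bonded to two carbons (a secondary amine).
(A) contains an N-methylamino group (-NHCH3), which satisfies every atom and bond constraint.
(B) has a primary amino group (-NH2) but the nitrogen has H2 and only one carbon neighbour.
(C) has a primary amide (-C(=O)NH2) but the -C(=O)NH2 nitrogen has H2, not H1.
So the answer is (A).

A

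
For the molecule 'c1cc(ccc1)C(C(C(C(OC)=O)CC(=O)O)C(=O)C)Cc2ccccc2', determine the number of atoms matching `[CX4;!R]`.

7

Check the 27 heavy atoms by environment: 7× C (X4, acyclic) → match; 3× C (X3, acyclic) → no; 3× O (X1, acyclic) → no; 2× O (X2, acyclic) → no; 12× c (aromatic, X3, in 6-ring) → no.
That gives 7 matching atoms.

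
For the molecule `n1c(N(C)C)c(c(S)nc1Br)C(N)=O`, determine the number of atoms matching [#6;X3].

The query [#6;X3] means: any carbon (aromatic or not) with three total connections.
Check the 14 heavy atoms by environment: 2× n (aromatic, X2) → no; 4× c (aromatic, X3) → match; 1× Br (X1) → no; 1× C (X3) → match; 1× O (X1) → no; 2× N (X3) → no; 2× C (X4) → no; 1× S (X2) → no.
Summing the matching environments: 4 + 1 = 5 matching atoms.

5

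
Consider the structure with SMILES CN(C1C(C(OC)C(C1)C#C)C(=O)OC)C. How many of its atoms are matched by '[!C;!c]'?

4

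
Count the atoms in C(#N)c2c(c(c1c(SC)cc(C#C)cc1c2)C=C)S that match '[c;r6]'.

10

Check the 19 heavy atoms by environment: 10× c (aromatic, in 6-ring) → match; 6× C (acyclic) → no; 1× N (acyclic) → no; 2× S (acyclic) → no.
That gives 10 matching atoms.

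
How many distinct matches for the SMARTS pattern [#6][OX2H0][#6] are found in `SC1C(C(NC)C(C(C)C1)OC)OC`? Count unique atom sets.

[#6][OX2H0][#6] is the SMARTS for an ether: an aliphatic oxygen bridging two carbons with no H on the oxygen.
The molecule carries 2 separate instances of a methoxy ether (-OCH3) meeting every constraint; each maps to a distinct set of atoms, giving 2 matches.

2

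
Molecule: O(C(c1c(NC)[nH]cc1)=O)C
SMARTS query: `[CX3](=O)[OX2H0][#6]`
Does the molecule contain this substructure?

The pattern [CX3](=O)[OX2H0][#6] describes a carbonyl carbon bonded to an oxygen that is itself bonded to carbon (no H on that O) — an ester.
The molecule carries a methyl-ester group (-C(=O)OCH3), whose atoms satisfy every constraint of the query, so the pattern matches.

Yes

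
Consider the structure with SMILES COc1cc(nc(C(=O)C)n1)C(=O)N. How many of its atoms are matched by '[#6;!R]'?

4

The query [#6;!R] means: carbon not in any ring.
Check the 14 heavy atoms by environment: 2× n (aromatic, in 6-ring) → no; 4× c (aromatic, in 6-ring) → no; 4× C (acyclic) → match; 3× O (acyclic) → no; 1× N (acyclic) → no.
That gives 4 matching atoms.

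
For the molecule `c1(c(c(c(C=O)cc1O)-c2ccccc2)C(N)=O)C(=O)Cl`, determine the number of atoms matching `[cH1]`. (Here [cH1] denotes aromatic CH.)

6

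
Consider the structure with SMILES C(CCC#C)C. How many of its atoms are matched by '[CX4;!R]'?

Check the 6 heavy atoms by environment: 4× C (X4, acyclic) → match; 2× C (X2, acyclic) → no.
That gives 4 matching atoms.

4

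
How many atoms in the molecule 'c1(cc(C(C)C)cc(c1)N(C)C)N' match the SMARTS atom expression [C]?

5

The query [C] means: uppercase C matches aliphatic (non-aromatic) carbon only.
Check the 13 heavy atoms by environment: 6× c (aromatic) → no; 2× N → no; 5× C → match.
That gives 5 matching atoms.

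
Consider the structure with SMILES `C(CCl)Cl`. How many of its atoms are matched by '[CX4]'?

The query [CX4] means: C with X4: aliphatic carbon with exactly 4 total connections (bonds + H).
Check the 4 heavy atoms by environment: 2× C (X4) → match; 2× Cl (X1) → no.
That gives 2 matching atoms.

2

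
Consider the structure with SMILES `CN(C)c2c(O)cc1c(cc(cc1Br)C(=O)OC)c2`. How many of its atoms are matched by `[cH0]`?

6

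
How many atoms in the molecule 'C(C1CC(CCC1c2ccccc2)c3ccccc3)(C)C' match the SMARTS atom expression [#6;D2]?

13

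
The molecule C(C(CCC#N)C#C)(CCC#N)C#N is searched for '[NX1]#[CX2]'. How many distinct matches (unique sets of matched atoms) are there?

3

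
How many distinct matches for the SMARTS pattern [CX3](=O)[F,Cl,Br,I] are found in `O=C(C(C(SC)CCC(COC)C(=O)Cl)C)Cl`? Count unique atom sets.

2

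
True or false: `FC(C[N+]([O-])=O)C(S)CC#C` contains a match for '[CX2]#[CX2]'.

True

The pattern [CX2]#[CX2] describes a carbon-carbon triple bond — an alkyne.
The molecule carries an ethynyl group (-C#CH), whose atoms satisfy every constraint of the query, so the pattern matches.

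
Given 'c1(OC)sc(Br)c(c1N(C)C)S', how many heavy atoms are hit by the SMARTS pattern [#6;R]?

4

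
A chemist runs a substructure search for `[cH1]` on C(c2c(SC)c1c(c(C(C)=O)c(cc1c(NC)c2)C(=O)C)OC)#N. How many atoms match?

2

The query [cH1] means: aromatic carbon bearing exactly one hydrogen.
Check the 24 heavy atoms by environment: 8× c (aromatic, H0) → no; 2× c (aromatic, H1) → match; 3× C (H0) → no; 3× O (H0) → no; 5× C (H3) → no; 1× N (H1) → no; 1× N (H0) → no; 1× S (H0) → no.
That gives 2 matching atoms.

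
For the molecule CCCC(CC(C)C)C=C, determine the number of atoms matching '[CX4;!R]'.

Check the 10 heavy atoms by environment: 8× C (X4, acyclic) → match; 2× C (X3, acyclic) → no.
That gives 8 matching atoms.

8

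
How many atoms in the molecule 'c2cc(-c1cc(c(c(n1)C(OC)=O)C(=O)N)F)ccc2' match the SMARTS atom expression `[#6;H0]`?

7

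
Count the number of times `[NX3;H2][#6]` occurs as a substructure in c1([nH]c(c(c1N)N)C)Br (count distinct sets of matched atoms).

2

[NX3;H2][#6] is the SMARTS for a primary amine: a trivalent nitrogen with two H attached to carbon.
The molecule carries 2 separate instances of a primary amino group (-NH2) meeting every constraint; each maps to a distinct set of atoms, giving 2 matches.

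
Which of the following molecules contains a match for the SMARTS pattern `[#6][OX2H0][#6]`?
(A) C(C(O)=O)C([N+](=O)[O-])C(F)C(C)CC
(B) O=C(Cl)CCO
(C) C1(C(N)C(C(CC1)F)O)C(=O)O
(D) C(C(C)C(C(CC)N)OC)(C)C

D

[#6][OX2H0][#6] describes an aliphatic oxygen bridging two carbons with no H on the oxygen (an ether).
(A) has a carboxylic acid group (-C(=O)OH) but the -OH oxygen has H1; the =O is OX1, not OX2.
(B) has a hydroxyl group (-OH) but the oxygen has H1, not H0 bridging two carbons.
(C) has a hydroxyl group (-OH) but the oxygen has H1, not H0 bridging two carbons.
(D) contains a methoxy ether (-OCH3), which satisfies every atom and bond constraint.
So the answer is (D).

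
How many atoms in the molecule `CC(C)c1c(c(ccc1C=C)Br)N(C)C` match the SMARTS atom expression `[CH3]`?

4

Check the 15 heavy atoms by environment: 4× c (aromatic, H0) → no; 2× c (aromatic, H1) → no; 2× C (H1) → no; 1× C (H2) → no; 4× C (H3) → match; 1× N (H0) → no; 1× Br (H0) → no.
That gives 4 matching atoms.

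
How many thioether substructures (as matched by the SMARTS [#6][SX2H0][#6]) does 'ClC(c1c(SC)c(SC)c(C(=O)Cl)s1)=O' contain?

[#6][SX2H0][#6] is the SMARTS for a thioether: an aliphatic sulfur bridging two carbons with no H on the sulfur.
The molecule carries 2 separate instances of a methylthio ether (-SCH3) meeting every constraint; each maps to a distinct set of atoms, giving 2 matches.

2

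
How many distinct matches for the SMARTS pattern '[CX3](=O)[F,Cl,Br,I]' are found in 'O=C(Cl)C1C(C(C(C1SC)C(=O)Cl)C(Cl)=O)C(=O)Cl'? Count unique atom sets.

[CX3](=O)[F,Cl,Br,I] is the SMARTS for an acyl halide: a carbonyl carbon bonded to a halogen.
The molecule carries 4 separate instances of an acyl chloride (-C(=O)Cl) meeting every constraint; each maps to a distinct set of atoms, giving 4 matches.

4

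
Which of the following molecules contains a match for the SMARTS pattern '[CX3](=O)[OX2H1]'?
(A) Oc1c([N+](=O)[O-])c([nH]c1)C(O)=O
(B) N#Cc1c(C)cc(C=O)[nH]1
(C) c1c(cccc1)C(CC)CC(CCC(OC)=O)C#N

[CX3](=O)[OX2H1] describes an sp2 carbon double-bonded to O and single-bonded to an -OH oxygen (a carboxylic acid).
(A) contains a carboxylic acid group (-C(=O)OH), which satisfies every atom and bond constraint.
(B) has an aldehyde (-CHO) but there is no singly-bonded oxygen on the carbonyl carbon.
(C) has a methyl-ester group (-C(=O)OCH3) but the singly-bonded O has no H (OX2H0, not OX2H1).
So the answer is (A).

A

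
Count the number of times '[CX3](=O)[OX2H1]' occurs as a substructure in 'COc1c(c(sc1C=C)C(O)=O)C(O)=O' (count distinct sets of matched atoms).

2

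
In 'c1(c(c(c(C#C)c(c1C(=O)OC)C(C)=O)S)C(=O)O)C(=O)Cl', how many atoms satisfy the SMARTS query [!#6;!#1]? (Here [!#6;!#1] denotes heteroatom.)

The query [!#6;!#1] means: not carbon and not hydrogen — any heteroatom.
Check the 22 heavy atoms by environment: 6× c (aromatic) → no; 8× C → no; 6× O → match; 1× S → match; 1× Cl → match.
Summing the matching environments: 6 + 1 + 1 = 8 matching atoms.

8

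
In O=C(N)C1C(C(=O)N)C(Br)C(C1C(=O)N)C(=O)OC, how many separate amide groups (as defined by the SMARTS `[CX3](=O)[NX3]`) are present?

3

[CX3](=O)[NX3] is the SMARTS for an amide: a carbonyl carbon bonded to a trivalent nitrogen.
The molecule carries 3 separate instances of a primary amide (-C(=O)NH2) meeting every constraint; each maps to a distinct set of atoms, giving 3 matches.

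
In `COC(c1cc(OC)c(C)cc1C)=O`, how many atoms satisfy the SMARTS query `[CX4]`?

4

The query [CX4] means: C with X4: aliphatic carbon with exactly 4 total connections (bonds + H).
Check the 14 heavy atoms by environment: 6× c (aromatic, X3) → no; 4× C (X4) → match; 2× O (X2) → no; 1× C (X3) → no; 1× O (X1) → no.
That gives 4 matching atoms.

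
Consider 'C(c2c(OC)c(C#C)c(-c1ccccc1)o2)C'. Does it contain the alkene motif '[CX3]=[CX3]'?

The pattern [CX3]=[CX3] describes a non-aromatic C=C double bond between two sp2 carbons — an alkene.
The closest candidate here is an ethyl group (-CH2CH3), but its C-C bond is a single bond between CX4 carbons, not CX3=CX3. No other fragment satisfies the full query, so there is no match.

No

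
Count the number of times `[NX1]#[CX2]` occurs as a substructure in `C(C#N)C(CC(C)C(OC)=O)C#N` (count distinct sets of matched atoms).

2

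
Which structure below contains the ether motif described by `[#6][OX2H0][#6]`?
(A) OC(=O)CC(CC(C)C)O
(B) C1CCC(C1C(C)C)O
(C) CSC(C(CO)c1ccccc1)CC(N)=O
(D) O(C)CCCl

D

[#6][OX2H0][#6] describes an aliphatic oxygen bridging two carbons with no H on the oxygen (an ether).
(A) has a carboxylic acid group (-C(=O)OH) but the -OH oxygen has H1; the =O is OX1, not OX2.
(B) has a hydroxyl group (-OH) but the oxygen has H1, not H0 bridging two carbons.
(C) has a hydroxyl group (-OH) but the oxygen has H1, not H0 bridging two carbons.
(D) contains a methoxy ether (-OCH3), which satisfies every atom and bond constraint.
So the answer is (D).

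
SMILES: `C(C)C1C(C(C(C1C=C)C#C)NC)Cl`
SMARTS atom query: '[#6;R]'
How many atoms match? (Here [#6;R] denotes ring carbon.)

5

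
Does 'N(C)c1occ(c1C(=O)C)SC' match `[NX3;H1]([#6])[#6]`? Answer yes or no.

Yes

The pattern [NX3;H1]([#6])[#6] describes a trivalent nitrogen with one H, bonded to two carbons — a secondary amine.
The molecule carries an N-methylamino group (-NHCH3), whose atoms satisfy every constraint of the query, so the pattern matches.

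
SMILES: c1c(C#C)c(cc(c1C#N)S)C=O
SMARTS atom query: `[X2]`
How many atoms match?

4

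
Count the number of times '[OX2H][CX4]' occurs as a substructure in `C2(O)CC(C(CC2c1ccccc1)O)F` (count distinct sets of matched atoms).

[OX2H][CX4] is the SMARTS for an aliphatic alcohol: a hydroxyl oxygen bound to an sp3 (X4) carbon.
The molecule carries 2 separate instances of a hydroxyl group (-OH) meeting every constraint; each maps to a distinct set of atoms, giving 2 matches.

2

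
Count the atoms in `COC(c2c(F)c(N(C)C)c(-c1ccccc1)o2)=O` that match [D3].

7

Check the 19 heavy atoms by environment: 1× o (aromatic, D2) → no; 5× c (aromatic, D3) → match; 1× C (D3) → match; 1× O (D1) → no; 1× O (D2) → no; 3× C (D1) → no; 5× c (aromatic, D2) → no; 1× N (D3) → match; 1× F (D1) → no.
Summing the matching environments: 5 + 1 + 1 = 7 matching atoms.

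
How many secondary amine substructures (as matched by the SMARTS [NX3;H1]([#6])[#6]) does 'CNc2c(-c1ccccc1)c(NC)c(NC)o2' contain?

3

[NX3;H1]([#6])[#6] is the SMARTS for a secondary amine: a trivalent nitrogen with one H, bonded to two carbons.
The molecule carries 3 separate instances of an N-methylamino group (-NHCH3) meeting every constraint; each maps to a distinct set of atoms, giving 3 matches.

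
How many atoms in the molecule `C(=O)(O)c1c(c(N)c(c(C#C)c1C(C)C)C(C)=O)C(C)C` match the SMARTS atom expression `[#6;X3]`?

8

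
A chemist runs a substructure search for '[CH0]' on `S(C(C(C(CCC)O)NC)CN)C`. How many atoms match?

The query [CH0] means: aliphatic carbon with no attached hydrogen.
Check the 13 heavy atoms by environment: 3× C (H2) → no; 3× C (H1) → no; 1× N (H1) → no; 3× C (H3) → no; 1× O (H1) → no; 1× N (H2) → no; 1× S (H0) → no.
No environment satisfies the query, so 0 matching atoms.

0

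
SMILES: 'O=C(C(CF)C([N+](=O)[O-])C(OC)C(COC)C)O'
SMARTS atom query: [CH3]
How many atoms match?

3

The query [CH3] means: aliphatic carbon with exactly three hydrogens.
Check the 18 heavy atoms by environment: 2× C (H2) → no; 4× C (H1) → no; 4× O (H0) → no; 3× C (H3) → match; 1× C (H0) → no; 1× O (H1) → no; 1× F (H0) → no; 1× N (charge +1, H0) → no; 1× O (charge -1, H0) → no.
That gives 3 matching atoms.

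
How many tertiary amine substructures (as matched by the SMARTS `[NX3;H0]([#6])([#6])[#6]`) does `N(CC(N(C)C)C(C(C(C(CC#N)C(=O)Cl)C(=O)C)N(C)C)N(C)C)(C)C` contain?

4

[NX3;H0]([#6])([#6])[#6] is the SMARTS for a tertiary amine: a trivalent nitrogen with no H, bonded to three carbons.
The molecule carries 4 separate instances of a dimethylamino group (-N(CH3)2) meeting every constraint; each maps to a distinct set of atoms, giving 4 matches.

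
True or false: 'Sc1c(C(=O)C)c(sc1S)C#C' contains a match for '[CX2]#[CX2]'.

The pattern [CX2]#[CX2] describes a carbon-carbon triple bond — an alkyne.
The molecule carries an ethynyl group (-C#CH), whose atoms satisfy every constraint of the query, so the pattern matches.

True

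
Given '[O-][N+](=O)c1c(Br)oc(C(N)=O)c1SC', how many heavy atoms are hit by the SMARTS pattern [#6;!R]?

2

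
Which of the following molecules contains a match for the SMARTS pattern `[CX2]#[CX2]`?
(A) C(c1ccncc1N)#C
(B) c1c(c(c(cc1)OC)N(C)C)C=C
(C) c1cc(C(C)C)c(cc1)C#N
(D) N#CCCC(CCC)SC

[CX2]#[CX2] describes a carbon-carbon triple bond (an alkyne).
(A) contains an ethynyl group (-C#CH), which satisfies every atom and bond constraint.
(B) has a vinyl group (-CH=CH2) but the C=C is a double bond; both carbons are CX3, not CX2.
(C) has a nitrile (-C#N) but the triple bond is C#N, not C#C.
(D) has a nitrile (-C#N) but the triple bond is C#N, not C#C.
So the answer is (A).

A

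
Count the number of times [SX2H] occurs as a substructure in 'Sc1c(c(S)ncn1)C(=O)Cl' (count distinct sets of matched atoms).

[SX2H] is the SMARTS for a thiol: an aliphatic sulfur with two connections, one being H.
The molecule carries 2 separate instances of a thiol (-SH) meeting every constraint; each maps to a distinct set of atoms, giving 2 matches.

2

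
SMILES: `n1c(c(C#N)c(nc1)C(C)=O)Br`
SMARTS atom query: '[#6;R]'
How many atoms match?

4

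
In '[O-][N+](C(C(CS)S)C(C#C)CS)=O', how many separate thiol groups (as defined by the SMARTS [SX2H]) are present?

[SX2H] is the SMARTS for a thiol: an aliphatic sulfur with two connections, one being H.
The molecule carries 3 separate instances of a thiol (-SH) meeting every constraint; each maps to a distinct set of atoms, giving 3 matches.

3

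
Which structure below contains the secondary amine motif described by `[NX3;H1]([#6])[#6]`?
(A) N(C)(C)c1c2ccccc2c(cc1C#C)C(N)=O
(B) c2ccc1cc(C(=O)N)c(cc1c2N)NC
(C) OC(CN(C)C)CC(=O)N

[NX3;H1]([#6])[#6] describes a trivalent nitrogen with one H, bonded to two carbons (a secondary amine).
(A) has a dimethylamino group (-N(CH3)2) but the nitrogen has H0, not H1.
(B) contains an N-methylamino group (-NHCH3), which satisfies every atom and bond constraint.
(C) has a primary amide (-C(=O)NH2) but the -C(=O)NH2 nitrogen has H2, not H1.
So the answer is (B).

B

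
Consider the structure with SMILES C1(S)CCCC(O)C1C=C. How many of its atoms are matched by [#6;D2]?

The query [#6;D2] means: any carbon bonded to exactly two heavy atoms.
Check the 10 heavy atoms by environment: 4× C (D2) → match; 3× C (D3) → no; 1× O (D1) → no; 1× S (D1) → no; 1× C (D1) → no.
That gives 4 matching atoms.

4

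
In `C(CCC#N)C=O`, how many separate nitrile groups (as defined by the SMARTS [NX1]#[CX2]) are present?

[NX1]#[CX2] is the SMARTS for a nitrile: a nitrogen triple-bonded to a two-connected carbon.
Exactly one fragment in the molecule meets all constraints, giving 1 match.

1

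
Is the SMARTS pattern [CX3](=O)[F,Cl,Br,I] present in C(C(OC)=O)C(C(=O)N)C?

No

The pattern [CX3](=O)[F,Cl,Br,I] describes a carbonyl carbon bonded to a halogen — an acyl halide.
The closest candidate here is a methyl-ester group (-C(=O)OCH3), but the carbonyl is bonded to -O-C, not to a halogen. No other fragment satisfies the full query, so there is no match.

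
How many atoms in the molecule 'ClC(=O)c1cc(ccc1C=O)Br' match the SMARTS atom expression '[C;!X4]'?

2

The query [C;!X4] means: aliphatic carbon that does not have four total connections.
Check the 12 heavy atoms by environment: 6× c (aromatic, X3) → no; 2× C (X3) → match; 2× O (X1) → no; 1× Br (X1) → no; 1× Cl (X1) → no.
That gives 2 matching atoms.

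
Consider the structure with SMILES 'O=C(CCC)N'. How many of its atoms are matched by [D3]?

Check the 6 heavy atoms by environment: 2× C (D2) → no; 1× C (D1) → no; 1× C (D3) → match; 1× O (D1) → no; 1× N (D1) → no.
That gives 1 matching atom.

1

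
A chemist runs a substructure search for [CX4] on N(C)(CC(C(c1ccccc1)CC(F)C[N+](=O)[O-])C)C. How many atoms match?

The query [CX4] means: C with X4: aliphatic carbon with exactly 4 total connections (bonds + H).
Check the 20 heavy atoms by environment: 9× C (X4) → match; 1× F (X1) → no; 6× c (aromatic, X3) → no; 1× N (charge +1, X3) → no; 1× O (charge -1, X1) → no; 1× O (X1) → no; 1× N (X3) → no.
That gives 9 matching atoms.

9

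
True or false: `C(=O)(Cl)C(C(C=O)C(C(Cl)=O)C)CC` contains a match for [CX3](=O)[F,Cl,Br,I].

True

The pattern [CX3](=O)[F,Cl,Br,I] describes a carbonyl carbon bonded to a halogen — an acyl halide.
The molecule carries an acyl chloride (-C(=O)Cl), whose atoms satisfy every constraint of the query, so the pattern matches.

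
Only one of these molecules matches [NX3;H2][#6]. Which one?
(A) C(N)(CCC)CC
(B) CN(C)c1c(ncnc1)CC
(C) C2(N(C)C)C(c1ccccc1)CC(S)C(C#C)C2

[NX3;H2][#6] describes a trivalent nitrogen with two H attached to carbon (a primary amine).
(A) contains a primary amino group (-NH2), which satisfies every atom and bond constraint.
(B) has a dimethylamino group (-N(CH3)2) but the nitrogen has H0, not H2.
(C) has a dimethylamino group (-N(CH3)2) but the nitrogen has H0, not H2.
So the answer is (A).

A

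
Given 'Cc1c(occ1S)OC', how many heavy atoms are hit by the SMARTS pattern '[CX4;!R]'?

2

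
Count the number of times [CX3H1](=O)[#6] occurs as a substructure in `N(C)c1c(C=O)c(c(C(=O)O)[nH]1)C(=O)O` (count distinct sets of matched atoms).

1

[CX3H1](=O)[#6] is the SMARTS for an aldehyde: an sp2 carbon with one H, double-bonded to O and single-bonded to carbon.
Exactly one fragment in the molecule meets all constraints, giving 1 match.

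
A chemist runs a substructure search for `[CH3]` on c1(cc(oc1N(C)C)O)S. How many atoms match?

2

The query [CH3] means: aliphatic carbon with exactly three hydrogens.
Check the 10 heavy atoms by environment: 1× o (aromatic, H0) → no; 3× c (aromatic, H0) → no; 1× c (aromatic, H1) → no; 1× N (H0) → no; 2× C (H3) → match; 1× S (H1) → no; 1× O (H1) → no.
That gives 2 matching atoms.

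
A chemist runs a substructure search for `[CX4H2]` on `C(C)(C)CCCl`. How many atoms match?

2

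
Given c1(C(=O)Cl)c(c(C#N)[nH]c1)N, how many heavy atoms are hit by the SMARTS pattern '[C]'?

The query [C] means: uppercase C matches aliphatic (non-aromatic) carbon only.
Check the 11 heavy atoms by environment: 1× n (aromatic) → no; 4× c (aromatic) → no; 2× N → no; 2× C → match; 1× O → no; 1× Cl → no.
That gives 2 matching atoms.

2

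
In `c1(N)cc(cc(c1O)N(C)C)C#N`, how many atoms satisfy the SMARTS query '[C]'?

Check the 13 heavy atoms by environment: 6× c (aromatic) → no; 3× C → match; 3× N → no; 1× O → no.
That gives 3 matching atoms.

3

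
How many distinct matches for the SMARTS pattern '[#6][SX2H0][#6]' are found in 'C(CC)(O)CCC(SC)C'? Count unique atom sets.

[#6][SX2H0][#6] is the SMARTS for a thioether: an aliphatic sulfur bridging two carbons with no H on the sulfur.
Exactly one fragment in the molecule meets all constraints, giving 1 match.

1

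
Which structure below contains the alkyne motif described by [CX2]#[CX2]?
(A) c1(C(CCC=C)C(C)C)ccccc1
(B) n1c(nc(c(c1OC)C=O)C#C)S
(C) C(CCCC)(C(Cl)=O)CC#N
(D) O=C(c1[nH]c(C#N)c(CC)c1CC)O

[CX2]#[CX2] describes a carbon-carbon triple bond (an alkyne).
(A) has a vinyl group (-CH=CH2) but the C=C is a double bond; both carbons are CX3, not CX2.
(B) contains an ethynyl group (-C#CH), which satisfies every atom and bond constraint.
(C) has a nitrile (-C#N) but the triple bond is C#N, not C#C.
(D) has a nitrile (-C#N) but the triple bond is C#N, not C#C.
So the answer is (B).

B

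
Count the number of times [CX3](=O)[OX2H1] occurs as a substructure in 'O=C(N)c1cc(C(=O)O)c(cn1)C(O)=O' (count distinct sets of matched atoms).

2

[CX3](=O)[OX2H1] is the SMARTS for a carboxylic acid: an sp2 carbon double-bonded to O and single-bonded to an -OH oxygen.
The molecule carries 2 separate instances of a carboxylic acid group (-C(=O)OH) meeting every constraint; each maps to a distinct set of atoms, giving 2 matches.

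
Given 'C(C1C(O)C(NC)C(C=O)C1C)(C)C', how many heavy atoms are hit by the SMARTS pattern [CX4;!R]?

5

The query [CX4;!R] means: aliphatic carbon with four total connections, not in a ring.
Check the 14 heavy atoms by environment: 5× C (X4, in 5-ring) → no; 5× C (X4, acyclic) → match; 1× C (X3, acyclic) → no; 1× O (X1, acyclic) → no; 1× O (X2, acyclic) → no; 1× N (X3, acyclic) → no.
That gives 5 matching atoms.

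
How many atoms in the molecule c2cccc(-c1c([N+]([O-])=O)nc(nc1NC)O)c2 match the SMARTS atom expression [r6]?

Check the 18 heavy atoms by environment: 2× n (aromatic, in 6-ring) → match; 10× c (aromatic, in 6-ring) → match; 2× O (acyclic) → no; 1× N (charge +1, acyclic) → no; 1× O (charge -1, acyclic) → no; 1× N (acyclic) → no; 1× C (acyclic) → no.
Summing the matching environments: 2 + 10 = 12 matching atoms.

12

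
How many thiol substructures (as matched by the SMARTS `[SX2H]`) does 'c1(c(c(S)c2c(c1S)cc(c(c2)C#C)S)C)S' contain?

4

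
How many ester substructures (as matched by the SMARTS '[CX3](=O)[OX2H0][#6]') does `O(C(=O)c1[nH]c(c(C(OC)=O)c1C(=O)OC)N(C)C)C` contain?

3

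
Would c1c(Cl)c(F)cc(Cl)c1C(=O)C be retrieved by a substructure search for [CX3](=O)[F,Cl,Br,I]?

The pattern [CX3](=O)[F,Cl,Br,I] describes a carbonyl carbon bonded to a halogen — an acyl halide.
The closest candidate here is a chloro substituent, but the Cl is not on a carbonyl carbon. No other fragment satisfies the full query, so there is no match.

No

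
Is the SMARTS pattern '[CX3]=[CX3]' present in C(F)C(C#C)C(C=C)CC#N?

Yes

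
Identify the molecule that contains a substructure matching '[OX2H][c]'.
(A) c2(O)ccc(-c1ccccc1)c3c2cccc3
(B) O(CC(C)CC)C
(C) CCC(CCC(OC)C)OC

[OX2H][c] describes a hydroxyl oxygen attached to an aromatic carbon (a phenol).
(A) contains a hydroxyl group (-OH), which satisfies every atom and bond constraint.
(B) has a methoxy ether (-OCH3) but the oxygen has H0, not H1.
(C) has a methoxy ether (-OCH3) but the oxygen has H0, not H1.
So the answer is (A).

A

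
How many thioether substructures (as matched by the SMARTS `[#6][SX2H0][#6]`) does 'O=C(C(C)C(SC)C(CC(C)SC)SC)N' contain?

3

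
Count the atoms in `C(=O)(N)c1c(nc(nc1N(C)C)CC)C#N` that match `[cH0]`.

The query [cH0] means: aromatic carbon with no attached hydrogen (substituted or ring-fusion).
Check the 16 heavy atoms by environment: 2× n (aromatic, H0) → no; 4× c (aromatic, H0) → match; 2× C (H0) → no; 2× N (H0) → no; 3× C (H3) → no; 1× C (H2) → no; 1× O (H0) → no; 1× N (H2) → no.
That gives 4 matching atoms.

4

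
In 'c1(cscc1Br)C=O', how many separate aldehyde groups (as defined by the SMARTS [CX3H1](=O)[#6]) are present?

1

[CX3H1](=O)[#6] is the SMARTS for an aldehyde: an sp2 carbon with one H, double-bonded to O and single-bonded to carbon.
Exactly one fragment in the molecule meets all constraints, giving 1 match.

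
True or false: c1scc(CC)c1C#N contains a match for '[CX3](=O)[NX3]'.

The pattern [CX3](=O)[NX3] describes a carbonyl carbon bonded to a trivalent nitrogen — an amide.
The closest candidate here is a nitrile (-C#N), but the nitrile N is NX1 (triple-bonded), not NX3. No other fragment satisfies the full query, so there is no match.

False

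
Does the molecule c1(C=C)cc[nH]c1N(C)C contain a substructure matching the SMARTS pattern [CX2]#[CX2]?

No

The pattern [CX2]#[CX2] describes a carbon-carbon triple bond — an alkyne.
The closest candidate here is a vinyl group (-CH=CH2), but the C=C is a double bond; both carbons are CX3, not CX2. No other fragment satisfies the full query, so there is no match.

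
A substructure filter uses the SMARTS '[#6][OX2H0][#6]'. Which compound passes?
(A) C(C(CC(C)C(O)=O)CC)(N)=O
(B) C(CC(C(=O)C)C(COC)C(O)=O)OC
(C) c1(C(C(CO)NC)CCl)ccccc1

B

[#6][OX2H0][#6] describes an aliphatic oxygen bridging two carbons with no H on the oxygen (an ether).
(A) has a carboxylic acid group (-C(=O)OH) but the -OH oxygen has H1; the =O is OX1, not OX2.
(B) contains a methoxy ether (-OCH3), which satisfies every atom and bond constraint.
(C) has a hydroxyl group (-OH) but the oxygen has H1, not H0 bridging two carbons.
So the answer is (B).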